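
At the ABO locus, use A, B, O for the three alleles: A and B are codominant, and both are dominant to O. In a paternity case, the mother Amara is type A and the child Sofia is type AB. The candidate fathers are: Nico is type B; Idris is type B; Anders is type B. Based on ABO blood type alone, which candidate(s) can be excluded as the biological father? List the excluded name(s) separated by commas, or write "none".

A candidate is excluded only if no genotype consistent with his phenotype could produce a type AB child with a type A mother.
Every candidate has at least one consistent genotype combination, so none can be excluded.

none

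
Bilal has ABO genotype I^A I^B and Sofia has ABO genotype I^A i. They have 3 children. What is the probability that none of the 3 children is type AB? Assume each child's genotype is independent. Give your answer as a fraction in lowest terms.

27/64

ABO cross I^A I^B × I^A i → 1/2 A, 1/4 B, 1/4 AB.
So P(type AB) = 1/4 per child.
P(not type AB) = 3/4 for one child; (3/4)^3 = 27/64.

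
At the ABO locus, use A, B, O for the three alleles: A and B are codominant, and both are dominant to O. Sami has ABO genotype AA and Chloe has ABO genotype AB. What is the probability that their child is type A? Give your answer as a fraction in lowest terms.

ABO cross AA × AB → offspring phenotypes: 1/2 A, 1/2 AB.
So P(type A) = 1/2.

1/2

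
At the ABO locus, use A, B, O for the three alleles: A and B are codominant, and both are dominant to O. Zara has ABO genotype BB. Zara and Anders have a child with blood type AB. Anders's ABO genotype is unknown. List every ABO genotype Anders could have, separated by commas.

For each candidate genotype of Anders, check whether crossing it with BB can produce every observed child phenotype.
  AA → possible child types {AB} ✓
  AB → possible child types {B, AB} ✓
  AO → possible child types {B, AB} ✓
  BB → possible child types {B} ✗
  BO → possible child types {B} ✗
  OO → possible child types {B} ✗

AA, AB, AO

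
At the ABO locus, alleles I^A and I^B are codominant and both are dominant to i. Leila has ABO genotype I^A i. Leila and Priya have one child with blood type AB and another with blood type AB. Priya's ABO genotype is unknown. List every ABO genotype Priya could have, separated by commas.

I^A I^B, I^B I^B, I^B i

For each candidate genotype of Priya, check whether crossing it with I^A i can produce every observed child phenotype.
  I^A I^A → possible child types {A} ✗
  I^A I^B → possible child types {A, B, AB} ✓
  I^A i → possible child types {O, A} ✗
  I^B I^B → possible child types {B, AB} ✓
  I^B i → possible child types {O, A, B, AB} ✓
  i i → possible child types {O, A} ✗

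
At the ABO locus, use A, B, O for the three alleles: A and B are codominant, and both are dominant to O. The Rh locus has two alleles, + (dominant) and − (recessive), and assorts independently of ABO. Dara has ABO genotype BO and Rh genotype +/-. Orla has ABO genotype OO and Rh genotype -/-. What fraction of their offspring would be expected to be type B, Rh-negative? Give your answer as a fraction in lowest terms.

1/4

ABO cross BO × OO → offspring phenotypes: 1/2 O, 1/2 B.
Rh cross +/- × -/- → 1/2 Rh+, 1/2 Rh-.
Independent loci: P(type B, Rh-negative) = 1/2 × 1/2 = 1/4.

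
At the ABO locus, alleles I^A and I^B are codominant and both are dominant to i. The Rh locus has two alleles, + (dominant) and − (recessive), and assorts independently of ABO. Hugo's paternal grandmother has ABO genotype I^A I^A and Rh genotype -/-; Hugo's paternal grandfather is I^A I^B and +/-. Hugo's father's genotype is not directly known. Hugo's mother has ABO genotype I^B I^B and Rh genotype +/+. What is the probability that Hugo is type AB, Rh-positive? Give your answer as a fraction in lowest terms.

Hugo's father's ABO genotype from I^A I^A × I^A I^B: 1/2 I^A I^A, 1/2 I^A I^B.
Crossing each possibility with the mother I^B I^B and summing P(type AB): 1/2·1 + 1/2·1/2 = 3/4.
Similarly for Rh via the father's Rh distribution: P(Rh+) = 1.
Independent loci: 3/4 × 1 = 3/4.

3/4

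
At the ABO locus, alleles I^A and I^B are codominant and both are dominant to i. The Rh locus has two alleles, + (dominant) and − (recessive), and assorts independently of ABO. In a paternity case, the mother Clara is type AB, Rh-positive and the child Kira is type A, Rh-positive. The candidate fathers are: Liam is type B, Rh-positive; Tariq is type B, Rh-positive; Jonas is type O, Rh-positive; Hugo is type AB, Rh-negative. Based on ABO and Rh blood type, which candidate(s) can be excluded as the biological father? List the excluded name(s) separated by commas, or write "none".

A candidate is excluded only if no genotype consistent with his phenotype could produce a type A, Rh-positive child with a type AB, Rh-positive mother.
Every candidate has at least one consistent genotype combination, so none can be excluded.

none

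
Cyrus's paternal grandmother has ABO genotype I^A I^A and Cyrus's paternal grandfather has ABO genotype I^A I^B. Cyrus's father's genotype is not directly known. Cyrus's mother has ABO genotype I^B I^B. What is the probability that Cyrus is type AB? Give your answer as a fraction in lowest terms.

3/4

Cyrus's father's ABO genotype from I^A I^A × I^A I^B: 1/2 I^A I^A, 1/2 I^A I^B.
Crossing each possibility with the mother I^B I^B and summing P(type AB): 1/2·1 + 1/2·1/2 = 3/4.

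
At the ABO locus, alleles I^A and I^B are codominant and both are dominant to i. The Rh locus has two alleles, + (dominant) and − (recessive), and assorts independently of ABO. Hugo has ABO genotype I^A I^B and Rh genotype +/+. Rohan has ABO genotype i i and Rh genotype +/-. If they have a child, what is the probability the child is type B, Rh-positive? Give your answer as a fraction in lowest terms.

1/2

ABO cross I^A I^B × i i → offspring phenotypes: 1/2 A, 1/2 B.
Rh cross +/+ × +/- → 1 Rh+.
Independent loci: P(type B, Rh-positive) = 1/2 × 1 = 1/2.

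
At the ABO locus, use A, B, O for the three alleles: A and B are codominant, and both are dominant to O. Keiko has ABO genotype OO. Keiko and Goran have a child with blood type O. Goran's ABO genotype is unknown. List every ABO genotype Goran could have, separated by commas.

For each candidate genotype of Goran, check whether crossing it with OO can produce every observed child phenotype.
  AA → possible child types {A} ✗
  AB → possible child types {A, B} ✗
  AO → possible child types {O, A} ✓
  BB → possible child types {B} ✗
  BO → possible child types {O, B} ✓
  OO → possible child types {O} ✓

AO, BO, OO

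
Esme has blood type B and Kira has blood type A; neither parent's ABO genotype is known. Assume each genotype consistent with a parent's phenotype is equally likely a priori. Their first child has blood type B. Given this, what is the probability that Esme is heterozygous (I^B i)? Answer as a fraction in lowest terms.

Possible genotypes: Esme ∈ {I^B I^B, I^B i}; Kira ∈ {I^A I^A, I^A i}.
Weight each parental genotype pair by prior × P(type-B child):
  I^B I^B × I^A i: posterior weight 2/3.
  I^B i × I^A i: posterior weight 1/3.
Sum the posterior weight over pairs where Esme is I^B i: 1/3.

1/3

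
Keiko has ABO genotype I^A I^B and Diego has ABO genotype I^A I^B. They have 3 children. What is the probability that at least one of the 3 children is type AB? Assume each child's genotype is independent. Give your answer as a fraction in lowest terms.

ABO cross I^A I^B × I^A I^B → 1/4 A, 1/4 B, 1/2 AB.
So P(type AB) = 1/2 per child.
P(none) = (1/2)^3 = 1/8; P(at least one) = 1 − 1/8 = 7/8.

7/8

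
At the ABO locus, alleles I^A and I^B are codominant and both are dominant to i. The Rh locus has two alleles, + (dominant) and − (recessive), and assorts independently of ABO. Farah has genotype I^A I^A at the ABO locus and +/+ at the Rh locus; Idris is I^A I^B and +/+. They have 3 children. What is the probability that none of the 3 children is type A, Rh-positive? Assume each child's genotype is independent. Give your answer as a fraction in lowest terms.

1/8

ABO cross I^A I^A × I^A I^B → 1/2 A, 1/2 AB.
Rh cross +/+ × +/+ → 1 Rh+; so P(type A, Rh-positive) = 1/2 × 1 = 1/2 per child.
P(not type A, Rh-positive) = 1/2 for one child; (1/2)^3 = 1/8.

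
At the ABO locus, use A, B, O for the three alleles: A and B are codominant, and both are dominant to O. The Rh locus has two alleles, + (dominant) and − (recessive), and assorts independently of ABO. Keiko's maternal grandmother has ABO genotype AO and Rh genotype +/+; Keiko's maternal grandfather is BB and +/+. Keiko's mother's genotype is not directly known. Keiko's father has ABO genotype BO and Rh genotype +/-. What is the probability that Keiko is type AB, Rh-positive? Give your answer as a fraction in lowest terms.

Keiko's mother's ABO genotype from AO × BB: 1/2 AB, 1/2 BO.
Crossing each possibility with the father BO and summing P(type AB): 1/2·1/4 + 1/2·0 = 1/8.
Similarly for Rh via the mother's Rh distribution: P(Rh+) = 1.
Independent loci: 1/8 × 1 = 1/8.

1/8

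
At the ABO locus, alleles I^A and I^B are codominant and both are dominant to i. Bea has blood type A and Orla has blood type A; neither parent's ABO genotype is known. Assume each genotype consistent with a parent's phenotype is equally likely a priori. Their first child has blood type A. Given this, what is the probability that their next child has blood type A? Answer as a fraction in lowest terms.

Possible genotypes: Bea ∈ {I^A I^A, I^A i}; Orla ∈ {I^A I^A, I^A i}.
Weight each parental genotype pair by prior × P(type-A child):
  I^A I^A × I^A I^A: posterior weight 4/15; P(next child type A) = 1.
  I^A I^A × I^A i: posterior weight 4/15; P(next child type A) = 1.
  I^A i × I^A I^A: posterior weight 4/15; P(next child type A) = 1.
  I^A i × I^A i: posterior weight 1/5; P(next child type A) = 3/4.
Weighted sum = 19/20.

19/20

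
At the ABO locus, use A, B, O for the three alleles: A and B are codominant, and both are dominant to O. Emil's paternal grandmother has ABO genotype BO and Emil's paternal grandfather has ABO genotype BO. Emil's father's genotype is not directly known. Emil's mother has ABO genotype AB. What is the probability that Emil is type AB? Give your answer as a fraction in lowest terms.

Emil's father's ABO genotype from BO × BO: 1/4 BB, 1/2 BO, 1/4 OO.
Crossing each possibility with the mother AB and summing P(type AB): 1/4·1/2 + 1/2·1/4 + 1/4·0 = 1/4.

1/4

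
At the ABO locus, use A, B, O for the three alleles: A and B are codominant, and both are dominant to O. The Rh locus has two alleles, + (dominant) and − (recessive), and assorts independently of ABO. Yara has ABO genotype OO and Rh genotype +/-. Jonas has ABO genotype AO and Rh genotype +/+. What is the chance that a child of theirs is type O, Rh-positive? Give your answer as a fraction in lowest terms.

ABO cross OO × AO → offspring phenotypes: 1/2 O, 1/2 A.
Rh cross +/- × +/+ → 1 Rh+.
Independent loci: P(type O, Rh-positive) = 1/2 × 1 = 1/2.

1/2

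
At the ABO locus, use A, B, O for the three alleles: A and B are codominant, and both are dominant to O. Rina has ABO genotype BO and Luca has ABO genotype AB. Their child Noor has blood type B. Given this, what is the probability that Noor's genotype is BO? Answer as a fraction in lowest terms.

Cross BO × AB → 1/4 AB, 1/4 AO, 1/4 BB, 1/4 BO.
Type-B genotypes among offspring: BB (1/4), BO (1/4); total 1/2.
P(BO | type B) = (1/4) / (1/2) = 1/2.

1/2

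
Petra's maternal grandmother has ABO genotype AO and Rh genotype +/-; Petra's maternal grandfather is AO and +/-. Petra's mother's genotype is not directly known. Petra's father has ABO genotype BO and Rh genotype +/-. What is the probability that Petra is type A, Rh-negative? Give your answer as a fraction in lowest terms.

1/16

Petra's mother's ABO genotype from AO × AO: 1/4 AA, 1/2 AO, 1/4 OO.
Crossing each possibility with the father BO and summing P(type A): 1/4·1/2 + 1/2·1/4 + 1/4·0 = 1/4.
Similarly for Rh via the mother's Rh distribution: P(Rh-) = 1/4.
Independent loci: 1/4 × 1/4 = 1/16.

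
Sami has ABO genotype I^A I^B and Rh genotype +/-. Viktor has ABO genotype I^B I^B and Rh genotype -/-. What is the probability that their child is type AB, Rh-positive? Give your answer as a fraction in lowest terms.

1/4

ABO cross I^A I^B × I^B I^B → offspring phenotypes: 1/2 B, 1/2 AB.
Rh cross +/- × -/- → 1/2 Rh+, 1/2 Rh-.
Independent loci: P(type AB, Rh-positive) = 1/2 × 1/2 = 1/4.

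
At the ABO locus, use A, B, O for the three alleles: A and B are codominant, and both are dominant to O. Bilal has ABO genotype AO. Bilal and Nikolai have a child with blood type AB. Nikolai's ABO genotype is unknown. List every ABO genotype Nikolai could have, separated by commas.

For each candidate genotype of Nikolai, check whether crossing it with AO can produce every observed child phenotype.
  AA → possible child types {A} ✗
  AB → possible child types {A, B, AB} ✓
  AO → possible child types {O, A} ✗
  BB → possible child types {B, AB} ✓
  BO → possible child types {O, A, B, AB} ✓
  OO → possible child types {O, A} ✗

AB, BB, BO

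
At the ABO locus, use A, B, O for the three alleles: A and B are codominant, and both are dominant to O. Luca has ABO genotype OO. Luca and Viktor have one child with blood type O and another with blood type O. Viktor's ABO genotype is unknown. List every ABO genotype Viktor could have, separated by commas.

AO, BO, OO

For each candidate genotype of Viktor, check whether crossing it with OO can produce every observed child phenotype.
  AA → possible child types {A} ✗
  AB → possible child types {A, B} ✗
  AO → possible child types {O, A} ✓
  BB → possible child types {B} ✗
  BO → possible child types {O, B} ✓
  OO → possible child types {O} ✓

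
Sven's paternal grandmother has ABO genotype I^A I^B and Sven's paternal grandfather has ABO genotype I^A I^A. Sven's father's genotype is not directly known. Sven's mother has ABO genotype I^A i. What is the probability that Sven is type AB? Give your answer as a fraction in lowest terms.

Sven's father's ABO genotype from I^A I^B × I^A I^A: 1/2 I^A I^A, 1/2 I^A I^B.
Crossing each possibility with the mother I^A i and summing P(type AB): 1/2·0 + 1/2·1/4 = 1/8.

1/8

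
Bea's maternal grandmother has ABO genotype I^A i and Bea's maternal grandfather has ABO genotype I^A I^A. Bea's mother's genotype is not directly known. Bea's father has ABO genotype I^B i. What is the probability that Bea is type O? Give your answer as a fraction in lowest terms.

1/8

Bea's mother's ABO genotype from I^A i × I^A I^A: 1/2 I^A I^A, 1/2 I^A i.
Crossing each possibility with the father I^B i and summing P(type O): 1/2·0 + 1/2·1/4 = 1/8.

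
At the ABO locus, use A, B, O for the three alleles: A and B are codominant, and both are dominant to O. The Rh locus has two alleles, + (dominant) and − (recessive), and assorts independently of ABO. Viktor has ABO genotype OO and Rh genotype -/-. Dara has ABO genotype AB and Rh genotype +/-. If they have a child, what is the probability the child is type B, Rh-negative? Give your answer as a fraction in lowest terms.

ABO cross OO × AB → offspring phenotypes: 1/2 A, 1/2 B.
Rh cross -/- × +/- → 1/2 Rh+, 1/2 Rh-.
Independent loci: P(type B, Rh-negative) = 1/2 × 1/2 = 1/4.

1/4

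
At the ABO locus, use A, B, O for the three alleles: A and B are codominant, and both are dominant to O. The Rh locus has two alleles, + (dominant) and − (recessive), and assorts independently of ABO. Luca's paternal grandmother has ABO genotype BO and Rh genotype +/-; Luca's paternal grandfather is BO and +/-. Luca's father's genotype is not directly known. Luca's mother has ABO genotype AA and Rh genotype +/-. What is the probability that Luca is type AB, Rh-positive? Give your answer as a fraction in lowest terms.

Luca's father's ABO genotype from BO × BO: 1/4 BB, 1/2 BO, 1/4 OO.
Crossing each possibility with the mother AA and summing P(type AB): 1/4·1 + 1/2·1/2 + 1/4·0 = 1/2.
Similarly for Rh via the father's Rh distribution: P(Rh+) = 3/4.
Independent loci: 1/2 × 3/4 = 3/8.

3/8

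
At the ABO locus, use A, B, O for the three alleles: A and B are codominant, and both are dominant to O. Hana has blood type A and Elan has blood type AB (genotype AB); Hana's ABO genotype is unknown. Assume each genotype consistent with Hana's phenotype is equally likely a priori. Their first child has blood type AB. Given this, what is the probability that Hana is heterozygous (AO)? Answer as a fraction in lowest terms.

Possible genotypes: Hana ∈ {AA, AO}; Elan ∈ {AB}.
Weight each parental genotype pair by prior × P(type-AB child):
  AA × AB: posterior weight 2/3.
  AO × AB: posterior weight 1/3.
Sum the posterior weight over pairs where Hana is AO: 1/3.

1/3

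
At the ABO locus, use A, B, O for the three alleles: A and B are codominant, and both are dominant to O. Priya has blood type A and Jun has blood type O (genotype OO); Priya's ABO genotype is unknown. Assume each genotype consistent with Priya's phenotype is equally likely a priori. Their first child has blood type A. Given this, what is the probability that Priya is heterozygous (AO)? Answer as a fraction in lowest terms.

1/3

Possible genotypes: Priya ∈ {AA, AO}; Jun ∈ {OO}.
Weight each parental genotype pair by prior × P(type-A child):
  AA × OO: posterior weight 2/3.
  AO × OO: posterior weight 1/3.
Sum the posterior weight over pairs where Priya is AO: 1/3.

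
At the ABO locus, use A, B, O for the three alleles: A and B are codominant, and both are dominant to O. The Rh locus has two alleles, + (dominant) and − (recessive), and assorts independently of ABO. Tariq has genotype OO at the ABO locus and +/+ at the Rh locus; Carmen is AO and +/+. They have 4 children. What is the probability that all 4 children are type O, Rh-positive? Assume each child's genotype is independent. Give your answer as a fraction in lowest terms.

ABO cross OO × AO → 1/2 O, 1/2 A.
Rh cross +/+ × +/+ → 1 Rh+; so P(type O, Rh-positive) = 1/2 × 1 = 1/2 per child.
All 4 independent: (1/2)^4 = 1/16.

1/16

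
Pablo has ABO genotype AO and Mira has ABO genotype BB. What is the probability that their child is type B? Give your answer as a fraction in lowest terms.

1/2

ABO cross AO × BB → offspring phenotypes: 1/2 B, 1/2 AB.
So P(type B) = 1/2.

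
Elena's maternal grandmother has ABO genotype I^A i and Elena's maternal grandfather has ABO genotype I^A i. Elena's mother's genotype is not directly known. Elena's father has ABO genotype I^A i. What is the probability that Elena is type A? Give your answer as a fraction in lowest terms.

3/4

Elena's mother's ABO genotype from I^A i × I^A i: 1/4 I^A I^A, 1/2 I^A i, 1/4 i i.
Crossing each possibility with the father I^A i and summing P(type A): 1/4·1 + 1/2·3/4 + 1/4·1/2 = 3/4.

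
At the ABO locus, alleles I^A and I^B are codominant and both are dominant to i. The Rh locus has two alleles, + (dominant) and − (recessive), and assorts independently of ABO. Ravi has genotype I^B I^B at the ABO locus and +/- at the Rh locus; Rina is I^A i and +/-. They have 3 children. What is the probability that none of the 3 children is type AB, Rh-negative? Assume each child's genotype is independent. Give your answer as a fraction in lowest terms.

ABO cross I^B I^B × I^A i → 1/2 B, 1/2 AB.
Rh cross +/- × +/- → 3/4 Rh+, 1/4 Rh-; so P(type AB, Rh-negative) = 1/2 × 1/4 = 1/8 per child.
P(not type AB, Rh-negative) = 7/8 for one child; (7/8)^3 = 343/512.

343/512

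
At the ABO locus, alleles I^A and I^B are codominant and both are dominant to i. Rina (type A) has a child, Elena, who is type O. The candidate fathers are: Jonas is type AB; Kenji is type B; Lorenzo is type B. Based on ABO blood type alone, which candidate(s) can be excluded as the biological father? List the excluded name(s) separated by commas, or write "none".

A candidate is excluded only if no genotype consistent with his phenotype could produce a type O child with a type A mother.
Jonas (type AB): no genotype consistent with that phenotype can produce a type-O child with a type-A mother.

Jonas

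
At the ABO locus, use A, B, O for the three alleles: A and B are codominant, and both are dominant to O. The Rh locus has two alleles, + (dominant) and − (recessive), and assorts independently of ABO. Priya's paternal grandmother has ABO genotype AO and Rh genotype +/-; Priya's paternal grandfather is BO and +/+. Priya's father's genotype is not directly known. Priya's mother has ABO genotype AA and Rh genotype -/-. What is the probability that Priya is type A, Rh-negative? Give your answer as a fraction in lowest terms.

3/16

Priya's father's ABO genotype from AO × BO: 1/4 AB, 1/4 AO, 1/4 BO, 1/4 OO.
Crossing each possibility with the mother AA and summing P(type A): 1/4·1/2 + 1/4·1 + 1/4·1/2 + 1/4·1 = 3/4.
Similarly for Rh via the father's Rh distribution: P(Rh-) = 1/4.
Independent loci: 3/4 × 1/4 = 3/16.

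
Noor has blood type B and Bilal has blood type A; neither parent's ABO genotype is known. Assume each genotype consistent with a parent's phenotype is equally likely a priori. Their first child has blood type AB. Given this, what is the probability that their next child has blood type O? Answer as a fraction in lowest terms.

Possible genotypes: Noor ∈ {I^B I^B, I^B i}; Bilal ∈ {I^A I^A, I^A i}.
Weight each parental genotype pair by prior × P(type-AB child):
  I^B I^B × I^A I^A: posterior weight 4/9; P(next child type O) = 0.
  I^B I^B × I^A i: posterior weight 2/9; P(next child type O) = 0.
  I^B i × I^A I^A: posterior weight 2/9; P(next child type O) = 0.
  I^B i × I^A i: posterior weight 1/9; P(next child type O) = 1/4.
Weighted sum = 1/36.

1/36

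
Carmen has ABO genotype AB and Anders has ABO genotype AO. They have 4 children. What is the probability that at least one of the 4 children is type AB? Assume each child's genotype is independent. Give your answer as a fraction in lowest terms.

ABO cross AB × AO → 1/2 A, 1/4 B, 1/4 AB.
So P(type AB) = 1/4 per child.
P(none) = (3/4)^4 = 81/256; P(at least one) = 1 − 81/256 = 175/256.

175/256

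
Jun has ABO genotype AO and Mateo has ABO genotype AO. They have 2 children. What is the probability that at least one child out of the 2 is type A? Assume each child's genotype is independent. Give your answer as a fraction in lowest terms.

15/16

ABO cross AO × AO → 1/4 O, 3/4 A.
So P(type A) = 3/4 per child.
P(none) = (1/4)^2 = 1/16; P(at least one) = 1 − 1/16 = 15/16.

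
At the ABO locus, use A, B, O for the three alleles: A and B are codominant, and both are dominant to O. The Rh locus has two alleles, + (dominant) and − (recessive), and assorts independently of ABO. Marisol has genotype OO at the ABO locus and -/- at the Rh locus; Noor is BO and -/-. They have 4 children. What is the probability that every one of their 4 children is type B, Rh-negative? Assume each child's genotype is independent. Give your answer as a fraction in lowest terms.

1/16

ABO cross OO × BO → 1/2 O, 1/2 B.
Rh cross -/- × -/- → 1 Rh-; so P(type B, Rh-negative) = 1/2 × 1 = 1/2 per child.
All 4 independent: (1/2)^4 = 1/16.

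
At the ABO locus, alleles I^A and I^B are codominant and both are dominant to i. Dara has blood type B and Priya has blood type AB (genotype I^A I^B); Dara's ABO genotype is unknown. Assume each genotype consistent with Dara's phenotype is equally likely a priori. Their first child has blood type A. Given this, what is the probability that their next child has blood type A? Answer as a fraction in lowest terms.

Possible genotypes: Dara ∈ {I^B I^B, I^B i}; Priya ∈ {I^A I^B}.
Weight each parental genotype pair by prior × P(type-A child):
  I^B i × I^A I^B: posterior weight 1; P(next child type A) = 1/4.
Weighted sum = 1/4.

1/4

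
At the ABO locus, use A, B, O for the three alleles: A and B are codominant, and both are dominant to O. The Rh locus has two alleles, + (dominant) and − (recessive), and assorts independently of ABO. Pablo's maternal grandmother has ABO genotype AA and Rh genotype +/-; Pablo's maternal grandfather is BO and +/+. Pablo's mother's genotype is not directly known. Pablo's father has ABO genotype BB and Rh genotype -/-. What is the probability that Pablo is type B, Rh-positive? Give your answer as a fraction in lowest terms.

3/8

Pablo's mother's ABO genotype from AA × BO: 1/2 AB, 1/2 AO.
Crossing each possibility with the father BB and summing P(type B): 1/2·1/2 + 1/2·1/2 = 1/2.
Similarly for Rh via the mother's Rh distribution: P(Rh+) = 3/4.
Independent loci: 1/2 × 3/4 = 3/8.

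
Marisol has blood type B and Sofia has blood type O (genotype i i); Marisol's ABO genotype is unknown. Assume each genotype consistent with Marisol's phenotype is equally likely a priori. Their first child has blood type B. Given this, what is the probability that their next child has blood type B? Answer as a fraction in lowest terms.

5/6

Possible genotypes: Marisol ∈ {I^B I^B, I^B i}; Sofia ∈ {i i}.
Weight each parental genotype pair by prior × P(type-B child):
  I^B I^B × i i: posterior weight 2/3; P(next child type B) = 1.
  I^B i × i i: posterior weight 1/3; P(next child type B) = 1/2.
Weighted sum = 5/6.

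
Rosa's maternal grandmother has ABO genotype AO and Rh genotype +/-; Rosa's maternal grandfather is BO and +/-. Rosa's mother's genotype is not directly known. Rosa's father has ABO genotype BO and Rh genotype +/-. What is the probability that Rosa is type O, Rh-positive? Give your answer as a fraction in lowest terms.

Rosa's mother's ABO genotype from AO × BO: 1/4 AB, 1/4 AO, 1/4 BO, 1/4 OO.
Crossing each possibility with the father BO and summing P(type O): 1/4·0 + 1/4·1/4 + 1/4·1/4 + 1/4·1/2 = 1/4.
Similarly for Rh via the mother's Rh distribution: P(Rh+) = 3/4.
Independent loci: 1/4 × 3/4 = 3/16.

3/16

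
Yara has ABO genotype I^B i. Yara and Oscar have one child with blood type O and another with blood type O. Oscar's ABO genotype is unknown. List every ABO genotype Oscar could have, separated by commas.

For each candidate genotype of Oscar, check whether crossing it with I^B i can produce every observed child phenotype.
  I^A I^A → possible child types {A, AB} ✗
  I^A I^B → possible child types {A, B, AB} ✗
  I^A i → possible child types {O, A, B, AB} ✓
  I^B I^B → possible child types {B} ✗
  I^B i → possible child types {O, B} ✓
  i i → possible child types {O, B} ✓

I^A i, I^B i, i i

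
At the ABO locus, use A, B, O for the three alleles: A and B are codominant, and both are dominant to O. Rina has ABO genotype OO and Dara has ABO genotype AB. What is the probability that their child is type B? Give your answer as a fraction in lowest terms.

1/2

ABO cross OO × AB → offspring phenotypes: 1/2 A, 1/2 B.
So P(type B) = 1/2.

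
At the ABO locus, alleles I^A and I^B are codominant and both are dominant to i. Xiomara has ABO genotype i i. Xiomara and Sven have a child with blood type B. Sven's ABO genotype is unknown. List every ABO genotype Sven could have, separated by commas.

For each candidate genotype of Sven, check whether crossing it with i i can produce every observed child phenotype.
  I^A I^A → possible child types {A} ✗
  I^A I^B → possible child types {A, B} ✓
  I^A i → possible child types {O, A} ✗
  I^B I^B → possible child types {B} ✓
  I^B i → possible child types {O, B} ✓
  i i → possible child types {O} ✗

I^A I^B, I^B I^B, I^B i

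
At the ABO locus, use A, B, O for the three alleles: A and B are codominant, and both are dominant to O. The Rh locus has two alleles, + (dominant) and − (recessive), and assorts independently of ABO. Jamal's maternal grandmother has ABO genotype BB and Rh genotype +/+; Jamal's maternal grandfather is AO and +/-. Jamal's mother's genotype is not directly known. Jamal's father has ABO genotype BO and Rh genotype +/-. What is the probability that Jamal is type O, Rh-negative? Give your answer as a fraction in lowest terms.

1/64

Jamal's mother's ABO genotype from BB × AO: 1/2 AB, 1/2 BO.
Crossing each possibility with the father BO and summing P(type O): 1/2·0 + 1/2·1/4 = 1/8.
Similarly for Rh via the mother's Rh distribution: P(Rh-) = 1/8.
Independent loci: 1/8 × 1/8 = 1/64.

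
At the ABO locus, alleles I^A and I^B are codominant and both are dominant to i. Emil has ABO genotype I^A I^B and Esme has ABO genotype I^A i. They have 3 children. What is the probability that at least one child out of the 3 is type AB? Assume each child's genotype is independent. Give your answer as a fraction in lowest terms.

37/64

ABO cross I^A I^B × I^A i → 1/2 A, 1/4 B, 1/4 AB.
So P(type AB) = 1/4 per child.
P(none) = (3/4)^3 = 27/64; P(at least one) = 1 − 27/64 = 37/64.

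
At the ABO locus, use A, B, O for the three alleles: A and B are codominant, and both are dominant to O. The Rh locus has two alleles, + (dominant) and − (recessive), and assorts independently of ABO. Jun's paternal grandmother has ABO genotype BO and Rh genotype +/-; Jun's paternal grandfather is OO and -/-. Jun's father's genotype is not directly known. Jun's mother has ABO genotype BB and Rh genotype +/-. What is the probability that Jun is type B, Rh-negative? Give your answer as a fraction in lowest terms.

Jun's father's ABO genotype from BO × OO: 1/2 BO, 1/2 OO.
Crossing each possibility with the mother BB and summing P(type B): 1/2·1 + 1/2·1 = 1.
Similarly for Rh via the father's Rh distribution: P(Rh-) = 3/8.
Independent loci: 1 × 3/8 = 3/8.

3/8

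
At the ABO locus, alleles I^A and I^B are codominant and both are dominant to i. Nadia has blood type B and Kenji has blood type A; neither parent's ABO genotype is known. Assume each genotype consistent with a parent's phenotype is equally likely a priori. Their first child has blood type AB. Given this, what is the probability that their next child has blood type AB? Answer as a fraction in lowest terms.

Possible genotypes: Nadia ∈ {I^B I^B, I^B i}; Kenji ∈ {I^A I^A, I^A i}.
Weight each parental genotype pair by prior × P(type-AB child):
  I^B I^B × I^A I^A: posterior weight 4/9; P(next child type AB) = 1.
  I^B I^B × I^A i: posterior weight 2/9; P(next child type AB) = 1/2.
  I^B i × I^A I^A: posterior weight 2/9; P(next child type AB) = 1/2.
  I^B i × I^A i: posterior weight 1/9; P(next child type AB) = 1/4.
Weighted sum = 25/36.

25/36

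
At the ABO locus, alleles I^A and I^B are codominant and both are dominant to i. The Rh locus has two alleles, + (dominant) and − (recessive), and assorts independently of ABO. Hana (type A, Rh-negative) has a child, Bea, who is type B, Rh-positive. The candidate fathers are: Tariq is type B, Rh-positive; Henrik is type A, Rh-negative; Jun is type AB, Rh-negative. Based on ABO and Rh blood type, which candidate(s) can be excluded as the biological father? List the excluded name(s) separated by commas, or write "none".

Henrik, Jun

A candidate is excluded only if no genotype consistent with his phenotype could produce a type B, Rh-positive child with a type A, Rh-negative mother.
Henrik (type A, Rh-): no genotype consistent with that phenotype can produce a type-B Rh+ child with a type-A mother.
Jun (type AB, Rh-): no genotype consistent with that phenotype can produce a type-B Rh+ child with a type-A mother.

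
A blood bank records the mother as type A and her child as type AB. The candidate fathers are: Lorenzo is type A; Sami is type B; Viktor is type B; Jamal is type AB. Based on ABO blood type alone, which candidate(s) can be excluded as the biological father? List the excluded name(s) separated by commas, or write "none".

A candidate is excluded only if no genotype consistent with his phenotype could produce a type AB child with a type A mother.
Lorenzo (type A): no genotype consistent with that phenotype can produce a type-AB child with a type-A mother.

Lorenzo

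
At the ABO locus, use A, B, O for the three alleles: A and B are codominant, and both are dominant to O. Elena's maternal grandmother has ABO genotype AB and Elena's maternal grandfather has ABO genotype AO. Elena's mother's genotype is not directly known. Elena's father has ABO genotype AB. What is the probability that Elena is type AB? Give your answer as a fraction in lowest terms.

3/8

Elena's mother's ABO genotype from AB × AO: 1/4 AA, 1/4 AB, 1/4 AO, 1/4 BO.
Crossing each possibility with the father AB and summing P(type AB): 1/4·1/2 + 1/4·1/2 + 1/4·1/4 + 1/4·1/4 = 3/8.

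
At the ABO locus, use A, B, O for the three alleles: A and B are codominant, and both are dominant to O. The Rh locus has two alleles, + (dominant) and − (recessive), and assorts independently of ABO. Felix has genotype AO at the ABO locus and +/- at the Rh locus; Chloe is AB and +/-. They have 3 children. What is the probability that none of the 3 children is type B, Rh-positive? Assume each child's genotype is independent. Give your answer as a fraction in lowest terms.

ABO cross AO × AB → 1/2 A, 1/4 B, 1/4 AB.
Rh cross +/- × +/- → 3/4 Rh+, 1/4 Rh-; so P(type B, Rh-positive) = 1/4 × 3/4 = 3/16 per child.
P(not type B, Rh-positive) = 13/16 for one child; (13/16)^3 = 2197/4096.

2197/4096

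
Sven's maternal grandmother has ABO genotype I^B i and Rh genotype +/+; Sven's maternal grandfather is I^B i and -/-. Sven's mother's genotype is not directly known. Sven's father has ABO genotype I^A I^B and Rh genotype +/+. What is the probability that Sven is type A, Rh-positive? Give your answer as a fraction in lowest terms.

Sven's mother's ABO genotype from I^B i × I^B i: 1/4 I^B I^B, 1/2 I^B i, 1/4 i i.
Crossing each possibility with the father I^A I^B and summing P(type A): 1/4·0 + 1/2·1/4 + 1/4·1/2 = 1/4.
Similarly for Rh via the mother's Rh distribution: P(Rh+) = 1.
Independent loci: 1/4 × 1 = 1/4.

1/4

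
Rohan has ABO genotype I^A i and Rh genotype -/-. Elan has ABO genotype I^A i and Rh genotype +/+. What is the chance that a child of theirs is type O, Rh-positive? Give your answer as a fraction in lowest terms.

ABO cross I^A i × I^A i → offspring phenotypes: 1/4 O, 3/4 A.
Rh cross -/- × +/+ → 1 Rh+.
Independent loci: P(type O, Rh-positive) = 1/4 × 1 = 1/4.

1/4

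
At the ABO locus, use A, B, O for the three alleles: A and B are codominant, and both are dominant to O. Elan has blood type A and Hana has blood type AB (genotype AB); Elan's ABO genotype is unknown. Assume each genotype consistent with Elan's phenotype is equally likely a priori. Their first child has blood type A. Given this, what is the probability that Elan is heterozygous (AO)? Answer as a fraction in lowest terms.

Possible genotypes: Elan ∈ {AA, AO}; Hana ∈ {AB}.
Weight each parental genotype pair by prior × P(type-A child):
  AA × AB: posterior weight 1/2.
  AO × AB: posterior weight 1/2.
Sum the posterior weight over pairs where Elan is AO: 1/2.

1/2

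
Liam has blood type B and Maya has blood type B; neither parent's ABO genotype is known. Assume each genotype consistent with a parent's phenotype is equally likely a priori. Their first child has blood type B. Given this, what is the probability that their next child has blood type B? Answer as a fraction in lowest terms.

Possible genotypes: Liam ∈ {BB, BO}; Maya ∈ {BB, BO}.
Weight each parental genotype pair by prior × P(type-B child):
  BB × BB: posterior weight 4/15; P(next child type B) = 1.
  BB × BO: posterior weight 4/15; P(next child type B) = 1.
  BO × BB: posterior weight 4/15; P(next child type B) = 1.
  BO × BO: posterior weight 1/5; P(next child type B) = 3/4.
Weighted sum = 19/20.

19/20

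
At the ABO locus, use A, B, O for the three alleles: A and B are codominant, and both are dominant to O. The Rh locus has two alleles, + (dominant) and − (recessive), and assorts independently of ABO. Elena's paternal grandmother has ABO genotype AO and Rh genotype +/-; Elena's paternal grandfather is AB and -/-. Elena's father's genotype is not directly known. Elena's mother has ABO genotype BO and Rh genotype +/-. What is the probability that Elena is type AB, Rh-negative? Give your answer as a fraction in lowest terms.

3/32

Elena's father's ABO genotype from AO × AB: 1/4 AA, 1/4 AB, 1/4 AO, 1/4 BO.
Crossing each possibility with the mother BO and summing P(type AB): 1/4·1/2 + 1/4·1/4 + 1/4·1/4 + 1/4·0 = 1/4.
Similarly for Rh via the father's Rh distribution: P(Rh-) = 3/8.
Independent loci: 1/4 × 3/8 = 3/32.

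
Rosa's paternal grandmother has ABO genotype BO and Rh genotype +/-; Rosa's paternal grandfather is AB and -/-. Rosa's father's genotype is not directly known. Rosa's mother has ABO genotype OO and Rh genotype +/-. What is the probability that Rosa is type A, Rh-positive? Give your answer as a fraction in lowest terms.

5/32

Rosa's father's ABO genotype from BO × AB: 1/4 AB, 1/4 AO, 1/4 BB, 1/4 BO.
Crossing each possibility with the mother OO and summing P(type A): 1/4·1/2 + 1/4·1/2 + 1/4·0 + 1/4·0 = 1/4.
Similarly for Rh via the father's Rh distribution: P(Rh+) = 5/8.
Independent loci: 1/4 × 5/8 = 5/32.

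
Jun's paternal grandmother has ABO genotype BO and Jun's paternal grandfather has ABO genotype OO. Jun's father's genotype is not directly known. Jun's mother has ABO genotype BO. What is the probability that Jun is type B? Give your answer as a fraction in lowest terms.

5/8

Jun's father's ABO genotype from BO × OO: 1/2 BO, 1/2 OO.
Crossing each possibility with the mother BO and summing P(type B): 1/2·3/4 + 1/2·1/2 = 5/8.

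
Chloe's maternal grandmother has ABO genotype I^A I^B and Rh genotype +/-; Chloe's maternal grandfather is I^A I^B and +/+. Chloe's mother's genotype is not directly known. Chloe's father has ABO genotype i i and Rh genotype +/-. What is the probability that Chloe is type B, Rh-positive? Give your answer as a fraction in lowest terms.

Chloe's mother's ABO genotype from I^A I^B × I^A I^B: 1/4 I^A I^A, 1/2 I^A I^B, 1/4 I^B I^B.
Crossing each possibility with the father i i and summing P(type B): 1/4·0 + 1/2·1/2 + 1/4·1 = 1/2.
Similarly for Rh via the mother's Rh distribution: P(Rh+) = 7/8.
Independent loci: 1/2 × 7/8 = 7/16.

7/16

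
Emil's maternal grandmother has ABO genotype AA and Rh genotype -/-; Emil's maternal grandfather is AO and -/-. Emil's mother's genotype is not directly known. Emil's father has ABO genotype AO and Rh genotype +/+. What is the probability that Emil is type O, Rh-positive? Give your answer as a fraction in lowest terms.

Emil's mother's ABO genotype from AA × AO: 1/2 AA, 1/2 AO.
Crossing each possibility with the father AO and summing P(type O): 1/2·0 + 1/2·1/4 = 1/8.
Similarly for Rh via the mother's Rh distribution: P(Rh+) = 1.
Independent loci: 1/8 × 1 = 1/8.

1/8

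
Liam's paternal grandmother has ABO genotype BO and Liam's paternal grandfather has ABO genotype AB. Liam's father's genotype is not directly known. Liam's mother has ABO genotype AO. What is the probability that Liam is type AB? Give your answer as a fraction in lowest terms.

Liam's father's ABO genotype from BO × AB: 1/4 AB, 1/4 AO, 1/4 BB, 1/4 BO.
Crossing each possibility with the mother AO and summing P(type AB): 1/4·1/4 + 1/4·0 + 1/4·1/2 + 1/4·1/4 = 1/4.

1/4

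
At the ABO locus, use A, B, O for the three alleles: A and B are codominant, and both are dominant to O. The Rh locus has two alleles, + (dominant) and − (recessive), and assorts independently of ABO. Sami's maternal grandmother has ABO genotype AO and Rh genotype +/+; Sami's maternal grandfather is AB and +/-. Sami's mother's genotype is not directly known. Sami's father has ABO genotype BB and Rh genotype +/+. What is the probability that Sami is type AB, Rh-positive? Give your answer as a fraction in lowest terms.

1/2

Sami's mother's ABO genotype from AO × AB: 1/4 AA, 1/4 AB, 1/4 AO, 1/4 BO.
Crossing each possibility with the father BB and summing P(type AB): 1/4·1 + 1/4·1/2 + 1/4·1/2 + 1/4·0 = 1/2.
Similarly for Rh via the mother's Rh distribution: P(Rh+) = 1.
Independent loci: 1/2 × 1 = 1/2.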